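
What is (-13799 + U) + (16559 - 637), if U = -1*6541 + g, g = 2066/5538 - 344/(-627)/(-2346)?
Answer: -2998860851969/678839733 ≈ -4417.6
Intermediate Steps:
g = 253088425/678839733 (g = 2066*(1/5538) - 344*(-1/627)*(-1/2346) = 1033/2769 + (344/627)*(-1/2346) = 1033/2769 - 172/735471 = 253088425/678839733 ≈ 0.37283)
U = -4440037605128/678839733 (U = -1*6541 + 253088425/678839733 = -6541 + 253088425/678839733 = -4440037605128/678839733 ≈ -6540.6)
(-13799 + U) + (16559 - 637) = (-13799 - 4440037605128/678839733) + (16559 - 637) = -13807347080795/678839733 + 15922 = -2998860851969/678839733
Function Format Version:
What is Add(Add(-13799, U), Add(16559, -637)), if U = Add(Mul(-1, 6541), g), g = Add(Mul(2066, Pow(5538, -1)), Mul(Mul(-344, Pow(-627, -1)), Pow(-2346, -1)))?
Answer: Rational(-2998860851969, 678839733) ≈ -4417.6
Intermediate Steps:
g = Rational(253088425, 678839733) (g = Add(Mul(2066, Rational(1, 5538)), Mul(Mul(-344, Rational(-1, 627)), Rational(-1, 2346))) = Add(Rational(1033, 2769), Mul(Rational(344, 627), Rational(-1, 2346))) = Add(Rational(1033, 2769), Rational(-172, 735471)) = Rational(253088425, 678839733) ≈ 0.37283)
U = Rational(-4440037605128, 678839733) (U = Add(Mul(-1, 6541), Rational(253088425, 678839733)) = Add(-6541, Rational(253088425, 678839733)) = Rational(-4440037605128, 678839733) ≈ -6540.6)
Add(Add(-13799, U), Add(16559, -637)) = Add(Add(-13799, Rational(-4440037605128, 678839733)), Add(16559, -637)) = Add(Rational(-13807347080795, 678839733), 15922) = Rational(-2998860851969, 678839733)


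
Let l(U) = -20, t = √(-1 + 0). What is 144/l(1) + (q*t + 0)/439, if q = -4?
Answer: -36/5 - 4*I/439 ≈ -7.2 - 0.0091116*I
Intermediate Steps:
t = I (t = √(-1) = I ≈ 1.0*I)
144/l(1) + (q*t + 0)/439 = 144/(-20) + (-4*I + 0)/439 = 144*(-1/20) - 4*I*(1/439) = -36/5 - 4*I/439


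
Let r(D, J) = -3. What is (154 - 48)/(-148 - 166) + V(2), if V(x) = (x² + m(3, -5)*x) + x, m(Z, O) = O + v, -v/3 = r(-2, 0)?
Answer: 2145/157 ≈ 13.662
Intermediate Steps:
v = 9 (v = -3*(-3) = 9)
m(Z, O) = 9 + O (m(Z, O) = O + 9 = 9 + O)
V(x) = x² + 5*x (V(x) = (x² + (9 - 5)*x) + x = (x² + 4*x) + x = x² + 5*x)
(154 - 48)/(-148 - 166) + V(2) = (154 - 48)/(-148 - 166) + 2*(5 + 2) = 106/(-314) + 2*7 = 106*(-1/314) + 14 = -53/157 + 14 = 2145/157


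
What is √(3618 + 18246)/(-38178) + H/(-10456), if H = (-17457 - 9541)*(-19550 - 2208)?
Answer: -146855621/2614 - √5466/19089 ≈ -56180.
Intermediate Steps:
H = 587422484 (H = -26998*(-21758) = 587422484)
√(3618 + 18246)/(-38178) + H/(-10456) = √(3618 + 18246)/(-38178) + 587422484/(-10456) = √21864*(-1/38178) + 587422484*(-1/10456) = (2*√5466)*(-1/38178) - 146855621/2614 = -√5466/19089 - 146855621/2614 = -146855621/2614 - √5466/19089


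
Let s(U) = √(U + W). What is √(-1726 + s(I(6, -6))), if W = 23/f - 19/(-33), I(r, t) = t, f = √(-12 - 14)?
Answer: √(-1270619064 + 858*√858*√(-4654 - 759*I*√26))/858 ≈ 0.03007 - 41.534*I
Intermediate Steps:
f = I*√26 (f = √(-26) = I*√26 ≈ 5.099*I)
W = 19/33 - 23*I*√26/26 (W = 23/((I*√26)) - 19/(-33) = 23*(-I*√26/26) - 19*(-1/33) = -23*I*√26/26 + 19/33 = 19/33 - 23*I*√26/26 ≈ 0.57576 - 4.5107*I)
s(U) = √(19/33 + U - 23*I*√26/26) (s(U) = √(U + (19/33 - 23*I*√26/26)) = √(19/33 + U - 23*I*√26/26))
√(-1726 + s(I(6, -6))) = √(-1726 + √(423852 + 736164*(-6) - 651222*I*√26)/858) = √(-1726 + √(423852 - 4416984 - 651222*I*√26)/858) = √(-1726 + √(-3993132 - 651222*I*√26)/858)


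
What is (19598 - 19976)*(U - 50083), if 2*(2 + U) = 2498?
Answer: 18460008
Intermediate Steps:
U = 1247 (U = -2 + (1/2)*2498 = -2 + 1249 = 1247)
(19598 - 19976)*(U - 50083) = (19598 - 19976)*(1247 - 50083) = -378*(-48836) = 18460008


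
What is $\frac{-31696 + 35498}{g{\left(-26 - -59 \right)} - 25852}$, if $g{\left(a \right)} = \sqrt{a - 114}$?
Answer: $- \frac{98289304}{668325985} - \frac{34218 i}{668325985} \approx -0.14707 - 5.12 \cdot 10^{-5} i$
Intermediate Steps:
$g{\left(a \right)} = \sqrt{-114 + a}$
$\frac{-31696 + 35498}{g{\left(-26 - -59 \right)} - 25852} = \frac{-31696 + 35498}{\sqrt{-114 - -33} - 25852} = \frac{3802}{\sqrt{-114 + \left(-26 + 59\right)} - 25852} = \frac{3802}{\sqrt{-114 + 33} - 25852} = \frac{3802}{\sqrt{-81} - 25852} = \frac{3802}{9 i - 25852} = \frac{3802}{-25852 + 9 i} = 3802 \frac{-25852 - 9 i}{668325985} = \frac{3802 \left(-25852 - 9 i\right)}{668325985}$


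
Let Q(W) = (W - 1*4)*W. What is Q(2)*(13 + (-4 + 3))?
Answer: -48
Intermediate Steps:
Q(W) = W*(-4 + W) (Q(W) = (W - 4)*W = (-4 + W)*W = W*(-4 + W))
Q(2)*(13 + (-4 + 3)) = (2*(-4 + 2))*(13 + (-4 + 3)) = (2*(-2))*(13 - 1) = -4*12 = -48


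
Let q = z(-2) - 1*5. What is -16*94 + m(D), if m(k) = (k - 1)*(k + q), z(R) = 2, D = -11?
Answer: -1336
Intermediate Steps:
q = -3 (q = 2 - 1*5 = 2 - 5 = -3)
m(k) = (-1 + k)*(-3 + k) (m(k) = (k - 1)*(k - 3) = (-1 + k)*(-3 + k))
-16*94 + m(D) = -16*94 + (3 + (-11)² - 4*(-11)) = -1504 + (3 + 121 + 44) = -1504 + 168 = -1336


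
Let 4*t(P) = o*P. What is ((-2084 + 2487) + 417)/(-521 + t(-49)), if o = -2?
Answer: -1640/993 ≈ -1.6516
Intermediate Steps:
t(P) = -P/2 (t(P) = (-2*P)/4 = -P/2)
((-2084 + 2487) + 417)/(-521 + t(-49)) = ((-2084 + 2487) + 417)/(-521 - 1/2*(-49)) = (403 + 417)/(-521 + 49/2) = 820/(-993/2) = 820*(-2/993) = -1640/993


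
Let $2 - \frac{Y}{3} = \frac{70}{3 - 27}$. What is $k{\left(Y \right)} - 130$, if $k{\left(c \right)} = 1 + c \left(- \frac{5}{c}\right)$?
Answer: $-134$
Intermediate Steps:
$Y = \frac{59}{4}$ ($Y = 6 - 3 \frac{70}{3 - 27} = 6 - 3 \frac{70}{-24} = 6 - 3 \cdot 70 \left(- \frac{1}{24}\right) = 6 - - \frac{35}{4} = 6 + \frac{35}{4} = \frac{59}{4} \approx 14.75$)
$k{\left(c \right)} = -4$ ($k{\left(c \right)} = 1 - 5 = -4$)
$k{\left(Y \right)} - 130 = -4 - 130 = -134$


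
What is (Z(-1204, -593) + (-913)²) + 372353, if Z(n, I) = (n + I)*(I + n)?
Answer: 4435131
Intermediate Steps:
Z(n, I) = (I + n)² (Z(n, I) = (I + n)*(I + n) = (I + n)²)
(Z(-1204, -593) + (-913)²) + 372353 = ((-593 - 1204)² + (-913)²) + 372353 = ((-1797)² + 833569) + 372353 = (3229209 + 833569) + 372353 = 4062778 + 372353 = 4435131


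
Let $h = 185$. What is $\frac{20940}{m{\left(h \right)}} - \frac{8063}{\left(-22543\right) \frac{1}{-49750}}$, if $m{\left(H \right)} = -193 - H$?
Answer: $- \frac{25350132820}{1420209} \approx -17850.0$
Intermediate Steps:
$\frac{20940}{m{\left(h \right)}} - \frac{8063}{\left(-22543\right) \frac{1}{-49750}} = \frac{20940}{-193 - 185} - \frac{8063}{\left(-22543\right) \frac{1}{-49750}} = \frac{20940}{-193 - 185} - \frac{8063}{\left(-22543\right) \left(- \frac{1}{49750}\right)} = \frac{20940}{-378} - \frac{8063}{\frac{22543}{49750}} = 20940 \left(- \frac{1}{378}\right) - \frac{401134250}{22543} = - \frac{3490}{63} - \frac{401134250}{22543} = - \frac{25350132820}{1420209}$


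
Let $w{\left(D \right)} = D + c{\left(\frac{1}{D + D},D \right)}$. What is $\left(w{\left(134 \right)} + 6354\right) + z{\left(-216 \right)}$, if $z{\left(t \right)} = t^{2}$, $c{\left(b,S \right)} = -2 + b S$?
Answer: $\frac{106285}{2} \approx 53143.0$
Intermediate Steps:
$c{\left(b,S \right)} = -2 + S b$
$w{\left(D \right)} = - \frac{3}{2} + D$ ($w{\left(D \right)} = D + \left(-2 + \frac{D}{D + D}\right) = D + \left(-2 + \frac{D}{2 D}\right) = D + \left(-2 + D \frac{1}{2 D}\right) = D + \left(-2 + \frac{1}{2}\right) = D - \frac{3}{2} = - \frac{3}{2} + D$)
$\left(w{\left(134 \right)} + 6354\right) + z{\left(-216 \right)} = \left(\left(- \frac{3}{2} + 134\right) + 6354\right) + \left(-216\right)^{2} = \left(\frac{265}{2} + 6354\right) + 46656 = \frac{12973}{2} + 46656 = \frac{106285}{2}$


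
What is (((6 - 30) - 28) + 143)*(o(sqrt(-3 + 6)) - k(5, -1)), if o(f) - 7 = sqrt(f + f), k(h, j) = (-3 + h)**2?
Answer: 273 + 91*sqrt(2)*3**(1/4) ≈ 442.37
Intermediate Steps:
o(f) = 7 + sqrt(2)*sqrt(f) (o(f) = 7 + sqrt(f + f) = 7 + sqrt(2*f) = 7 + sqrt(2)*sqrt(f))
(((6 - 30) - 28) + 143)*(o(sqrt(-3 + 6)) - k(5, -1)) = (((6 - 30) - 28) + 143)*((7 + sqrt(2)*sqrt(sqrt(-3 + 6))) - (-3 + 5)**2) = ((-24 - 28) + 143)*((7 + sqrt(2)*sqrt(sqrt(3))) - 1*2**2) = (-52 + 143)*((7 + sqrt(2)*3**(1/4)) - 1*4) = 91*((7 + sqrt(2)*3**(1/4)) - 4) = 91*(3 + sqrt(2)*3**(1/4)) = 273 + 91*sqrt(2)*3**(1/4)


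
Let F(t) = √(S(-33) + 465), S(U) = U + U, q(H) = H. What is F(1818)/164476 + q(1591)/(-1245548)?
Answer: -1591/1245548 + √399/164476 ≈ -0.0011559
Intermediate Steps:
S(U) = 2*U
F(t) = √399 (F(t) = √(2*(-33) + 465) = √(-66 + 465) = √399)
F(1818)/164476 + q(1591)/(-1245548) = √399/164476 + 1591/(-1245548) = √399*(1/164476) + 1591*(-1/1245548) = √399/164476 - 1591/1245548 = -1591/1245548 + √399/164476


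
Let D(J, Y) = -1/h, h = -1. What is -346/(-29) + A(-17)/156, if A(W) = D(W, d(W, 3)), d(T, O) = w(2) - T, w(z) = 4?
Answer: 54005/4524 ≈ 11.937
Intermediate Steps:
d(T, O) = 4 - T
D(J, Y) = 1 (D(J, Y) = -1/(-1) = -1*(-1) = 1)
A(W) = 1
-346/(-29) + A(-17)/156 = -346/(-29) + 1/156 = -346*(-1/29) + 1*(1/156) = 346/29 + 1/156 = 54005/4524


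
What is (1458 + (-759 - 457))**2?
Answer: 58564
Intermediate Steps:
(1458 + (-759 - 457))**2 = (1458 - 1216)**2 = 242**2 = 58564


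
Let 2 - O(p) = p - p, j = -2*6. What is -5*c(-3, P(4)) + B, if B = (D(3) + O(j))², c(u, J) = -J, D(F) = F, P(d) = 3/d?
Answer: 115/4 ≈ 28.750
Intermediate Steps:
j = -12
O(p) = 2 (O(p) = 2 - (p - p) = 2 - 1*0 = 2 + 0 = 2)
B = 25 (B = (3 + 2)² = 5² = 25)
-5*c(-3, P(4)) + B = -(-5)*3/4 + 25 = -5*(-¾) + 25 = 15/4 + 25 = 115/4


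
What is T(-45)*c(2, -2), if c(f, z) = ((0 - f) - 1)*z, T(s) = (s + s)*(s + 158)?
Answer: -61020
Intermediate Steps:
T(s) = 2*s*(158 + s) (T(s) = (2*s)*(158 + s) = 2*s*(158 + s))
c(f, z) = z*(-1 - f) (c(f, z) = (-f - 1)*z = (-1 - f)*z = z*(-1 - f))
T(-45)*c(2, -2) = (2*(-45)*(158 - 45))*(-1*(-2)*(1 + 2)) = (2*(-45)*113)*(-1*(-2)*3) = -10170*6 = -61020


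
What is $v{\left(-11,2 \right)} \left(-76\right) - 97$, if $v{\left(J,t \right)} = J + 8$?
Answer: $131$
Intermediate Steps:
$v{\left(J,t \right)} = 8 + J$
$v{\left(-11,2 \right)} \left(-76\right) - 97 = \left(8 - 11\right) \left(-76\right) - 97 = \left(-3\right) \left(-76\right) - 97 = 228 - 97 = 131$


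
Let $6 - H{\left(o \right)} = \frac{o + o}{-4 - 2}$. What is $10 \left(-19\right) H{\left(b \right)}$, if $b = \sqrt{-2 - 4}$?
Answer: $-1140 - \frac{190 i \sqrt{6}}{3} \approx -1140.0 - 155.13 i$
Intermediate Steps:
$b = i \sqrt{6}$ ($b = \sqrt{-6} = i \sqrt{6} \approx 2.4495 i$)
$H{\left(o \right)} = 6 + \frac{o}{3}$ ($H{\left(o \right)} = 6 - \frac{o + o}{-4 - 2} = 6 - \frac{2 o}{-6} = 6 - 2 o \left(- \frac{1}{6}\right) = 6 - - \frac{o}{3} = 6 + \frac{o}{3}$)
$10 \left(-19\right) H{\left(b \right)} = 10 \left(-19\right) \left(6 + \frac{i \sqrt{6}}{3}\right) = - 190 \left(6 + \frac{i \sqrt{6}}{3}\right) = -1140 - \frac{190 i \sqrt{6}}{3}$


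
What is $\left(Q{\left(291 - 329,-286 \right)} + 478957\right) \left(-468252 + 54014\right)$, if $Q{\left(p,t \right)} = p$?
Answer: $-198386448722$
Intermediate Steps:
$\left(Q{\left(291 - 329,-286 \right)} + 478957\right) \left(-468252 + 54014\right) = \left(\left(291 - 329\right) + 478957\right) \left(-468252 + 54014\right) = \left(\left(291 - 329\right) + 478957\right) \left(-414238\right) = \left(-38 + 478957\right) \left(-414238\right) = 478919 \left(-414238\right) = -198386448722$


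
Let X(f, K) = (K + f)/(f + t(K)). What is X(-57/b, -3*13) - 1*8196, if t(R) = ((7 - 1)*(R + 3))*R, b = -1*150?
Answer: -3452312855/421219 ≈ -8196.0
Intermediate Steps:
b = -150
t(R) = R*(18 + 6*R) (t(R) = (6*(3 + R))*R = (18 + 6*R)*R = R*(18 + 6*R))
X(f, K) = (K + f)/(f + 6*K*(3 + K))
X(-57/b, -3*13) - 1*8196 = (-3*13 - 57/(-150))/(-57/(-150) + 6*(-3*13)*(3 - 3*13)) - 1*8196 = (-39 - 57*(-1/150))/(-57*(-1/150) + 6*(-39)*(3 - 39)) - 8196 = (-39 + 19/50)/(19/50 + 6*(-39)*(-36)) - 8196 = -1931/50/(19/50 + 8424) - 8196 = -1931/50/(421219/50) - 8196 = (50/421219)*(-1931/50) - 8196 = -1931/421219 - 8196 = -3452312855/421219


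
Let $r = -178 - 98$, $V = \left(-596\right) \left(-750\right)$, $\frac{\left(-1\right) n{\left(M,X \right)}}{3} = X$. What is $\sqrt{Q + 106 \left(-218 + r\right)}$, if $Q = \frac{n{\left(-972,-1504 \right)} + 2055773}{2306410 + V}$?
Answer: $\frac{i \sqrt{15879190916180262}}{550682} \approx 228.83 i$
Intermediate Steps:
$n{\left(M,X \right)} = - 3 X$
$V = 447000$
$r = -276$ ($r = -178 - 98 = -276$)
$Q = \frac{412057}{550682}$ ($Q = \frac{\left(-3\right) \left(-1504\right) + 2055773}{2306410 + 447000} = \frac{4512 + 2055773}{2753410} = 2060285 \cdot \frac{1}{2753410} = \frac{412057}{550682} \approx 0.74827$)
$\sqrt{Q + 106 \left(-218 + r\right)} = \sqrt{\frac{412057}{550682} + 106 \left(-218 - 276\right)} = \sqrt{\frac{412057}{550682} + 106 \left(-494\right)} = \sqrt{\frac{412057}{550682} - 52364} = \sqrt{- \frac{28835500191}{550682}} = \frac{i \sqrt{15879190916180262}}{550682}$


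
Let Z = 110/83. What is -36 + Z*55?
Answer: 3062/83 ≈ 36.892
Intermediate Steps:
Z = 110/83 (Z = 110*(1/83) = 110/83 ≈ 1.3253)
-36 + Z*55 = -36 + (110/83)*55 = -36 + 6050/83 = 3062/83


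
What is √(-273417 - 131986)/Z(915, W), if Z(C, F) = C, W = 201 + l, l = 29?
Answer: 19*I*√1123/915 ≈ 0.69586*I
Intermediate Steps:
W = 230 (W = 201 + 29 = 230)
√(-273417 - 131986)/Z(915, W) = √(-273417 - 131986)/915 = √(-405403)*(1/915) = (19*I*√1123)*(1/915) = 19*I*√1123/915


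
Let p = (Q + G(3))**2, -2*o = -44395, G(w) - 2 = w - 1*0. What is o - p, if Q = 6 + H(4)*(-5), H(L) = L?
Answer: 44233/2 ≈ 22117.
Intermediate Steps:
G(w) = 2 + w (G(w) = 2 + (w - 1*0) = 2 + (w + 0) = 2 + w)
o = 44395/2 (o = -1/2*(-44395) = 44395/2 ≈ 22198.)
Q = -14 (Q = 6 + 4*(-5) = 6 - 20 = -14)
p = 81 (p = (-14 + (2 + 3))**2 = (-14 + 5)**2 = (-9)**2 = 81)
o - p = 44395/2 - 1*81 = 44395/2 - 81 = 44233/2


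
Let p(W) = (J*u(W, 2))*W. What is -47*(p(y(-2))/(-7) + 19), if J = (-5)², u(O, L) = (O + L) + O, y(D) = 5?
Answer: 64249/7 ≈ 9178.4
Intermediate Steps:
u(O, L) = L + 2*O (u(O, L) = (L + O) + O = L + 2*O)
J = 25
p(W) = W*(50 + 50*W) (p(W) = (25*(2 + 2*W))*W = (50 + 50*W)*W = W*(50 + 50*W))
-47*(p(y(-2))/(-7) + 19) = -47*((50*5*(1 + 5))/(-7) + 19) = -47*((50*5*6)*(-⅐) + 19) = -47*(1500*(-⅐) + 19) = -47*(-1500/7 + 19) = -47*(-1367/7) = 64249/7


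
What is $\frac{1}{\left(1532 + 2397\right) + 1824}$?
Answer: $\frac{1}{5753} \approx 0.00017382$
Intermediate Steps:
$\frac{1}{\left(1532 + 2397\right) + 1824} = \frac{1}{3929 + 1824} = \frac{1}{5753}$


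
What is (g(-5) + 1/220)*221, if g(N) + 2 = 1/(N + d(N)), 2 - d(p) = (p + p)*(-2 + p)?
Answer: -7131007/16060 ≈ -444.02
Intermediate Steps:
d(p) = 2 - 2*p*(-2 + p) (d(p) = 2 - (p + p)*(-2 + p) = 2 - 2*p*(-2 + p))
g(N) = -2 + 1/(2 - 2*N² + 5*N) (g(N) = -2 + 1/(N + (2 - 2*N² + 4*N)) = -2 + 1/(2 - 2*N² + 5*N))
(g(-5) + 1/220)*221 = ((-3 - 10*(-5) + 4*(-5)²)/(2 - 2*(-5)² + 5*(-5)) + 1/220)*221 = ((-3 + 50 + 4*25)/(2 - 2*25 - 25) + 1/220)*221 = ((-3 + 50 + 100)/(2 - 50 - 25) + 1/220)*221 = (147/(-73) + 1/220)*221 = (-1/73*147 + 1/220)*221 = (-147/73 + 1/220)*221 = -32267/16060*221 = -7131007/16060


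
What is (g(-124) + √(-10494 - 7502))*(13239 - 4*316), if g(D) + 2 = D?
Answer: -1508850 + 23950*I*√4499 ≈ -1.5089e+6 + 1.6064e+6*I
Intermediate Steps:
g(D) = -2 + D
(g(-124) + √(-10494 - 7502))*(13239 - 4*316) = ((-2 - 124) + √(-10494 - 7502))*(13239 - 4*316) = (-126 + √(-17996))*(13239 - 1264) = (-126 + 2*I*√4499)*11975 = -1508850 + 23950*I*√4499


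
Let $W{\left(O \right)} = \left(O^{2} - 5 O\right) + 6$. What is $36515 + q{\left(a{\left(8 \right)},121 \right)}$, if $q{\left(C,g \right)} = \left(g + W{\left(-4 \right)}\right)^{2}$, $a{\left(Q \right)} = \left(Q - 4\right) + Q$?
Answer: $63084$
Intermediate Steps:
$a{\left(Q \right)} = -4 + 2 Q$ ($a{\left(Q \right)} = \left(-4 + Q\right) + Q = -4 + 2 Q$)
$W{\left(O \right)} = 6 + O^{2} - 5 O$
$q{\left(C,g \right)} = \left(42 + g\right)^{2}$ ($q{\left(C,g \right)} = \left(g + \left(6 + \left(-4\right)^{2} - -20\right)\right)^{2} = \left(g + \left(6 + 16 + 20\right)\right)^{2} = \left(g + 42\right)^{2} = \left(42 + g\right)^{2}$)
$36515 + q{\left(a{\left(8 \right)},121 \right)} = 36515 + \left(42 + 121\right)^{2} = 36515 + 163^{2} = 36515 + 26569 = 63084$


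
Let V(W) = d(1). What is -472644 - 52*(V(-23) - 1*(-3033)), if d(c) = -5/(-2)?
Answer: -630490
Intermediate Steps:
d(c) = 5/2 (d(c) = -5*(-1/2) = 5/2)
V(W) = 5/2
-472644 - 52*(V(-23) - 1*(-3033)) = -472644 - 52*(5/2 - 1*(-3033)) = -472644 - 52*(5/2 + 3033) = -472644 - 52*6071/2 = -472644 - 1*157846 = -472644 - 157846 = -630490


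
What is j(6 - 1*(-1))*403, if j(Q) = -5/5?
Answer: -403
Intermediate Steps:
j(Q) = -1 (j(Q) = -5*⅕ = -1)
j(6 - 1*(-1))*403 = -1*403 = -403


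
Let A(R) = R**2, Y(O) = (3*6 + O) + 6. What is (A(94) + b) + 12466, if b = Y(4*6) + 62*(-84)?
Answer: 16142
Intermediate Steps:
Y(O) = 24 + O (Y(O) = (18 + O) + 6 = 24 + O)
b = -5160 (b = (24 + 4*6) + 62*(-84) = (24 + 24) - 5208 = 48 - 5208 = -5160)
(A(94) + b) + 12466 = (94**2 - 5160) + 12466 = (8836 - 5160) + 12466 = 3676 + 12466 = 16142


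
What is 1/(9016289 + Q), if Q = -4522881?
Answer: 1/4493408 ≈ 2.2255e-7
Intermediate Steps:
1/(9016289 + Q) = 1/(9016289 - 4522881) = 1/4493408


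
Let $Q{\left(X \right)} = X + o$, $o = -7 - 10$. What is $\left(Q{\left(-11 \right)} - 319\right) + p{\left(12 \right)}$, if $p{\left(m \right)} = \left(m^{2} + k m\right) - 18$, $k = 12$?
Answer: $-77$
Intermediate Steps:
$o = -17$ ($o = -7 - 10 = -17$)
$p{\left(m \right)} = -18 + m^{2} + 12 m$ ($p{\left(m \right)} = \left(m^{2} + 12 m\right) - 18 = -18 + m^{2} + 12 m$)
$Q{\left(X \right)} = -17 + X$ ($Q{\left(X \right)} = X - 17 = -17 + X$)
$\left(Q{\left(-11 \right)} - 319\right) + p{\left(12 \right)} = \left(\left(-17 - 11\right) - 319\right) + \left(-18 + 12^{2} + 12 \cdot 12\right) = \left(-28 - 319\right) + \left(-18 + 144 + 144\right) = -347 + 270 = -77$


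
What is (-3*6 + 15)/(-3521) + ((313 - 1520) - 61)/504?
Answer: -22771/9054 ≈ -2.5150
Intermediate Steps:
(-3*6 + 15)/(-3521) + ((313 - 1520) - 61)/504 = (-18 + 15)*(-1/3521) + (-1207 - 61)*(1/504) = -3*(-1/3521) - 1268*1/504 = 3/3521 - 317/126 = -22771/9054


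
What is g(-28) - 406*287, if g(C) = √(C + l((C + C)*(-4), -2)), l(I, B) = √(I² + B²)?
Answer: -116522 + √(-28 + 2*√12545) ≈ -1.1651e+5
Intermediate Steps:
l(I, B) = √(B² + I²)
g(C) = √(C + √(4 + 64*C²)) (g(C) = √(C + √((-2)² + ((C + C)*(-4))²)) = √(C + √(4 + ((2*C)*(-4))²)) = √(C + √(4 + (-8*C)²)) = √(C + √(4 + 64*C²)))
g(-28) - 406*287 = √(-28 + 2*√(1 + 16*(-28)²)) - 406*287 = √(-28 + 2*√(1 + 16*784)) - 116522 = √(-28 + 2*√(1 + 12544)) - 116522 = √(-28 + 2*√12545) - 116522 = -116522 + √(-28 + 2*√12545)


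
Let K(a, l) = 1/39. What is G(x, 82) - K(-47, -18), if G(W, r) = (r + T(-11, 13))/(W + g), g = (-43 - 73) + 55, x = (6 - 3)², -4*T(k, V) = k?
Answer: -1033/624 ≈ -1.6554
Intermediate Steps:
T(k, V) = -k/4
K(a, l) = 1/39
x = 9 (x = 3² = 9)
g = -61 (g = -116 + 55 = -61)
G(W, r) = (11/4 + r)/(-61 + W) (G(W, r) = (r - ¼*(-11))/(W - 61) = (r + 11/4)/(-61 + W) = (11/4 + r)/(-61 + W))
G(x, 82) - K(-47, -18) = (11/4 + 82)/(-61 + 9) - 1*1/39 = (339/4)/(-52) - 1/39 = -1/52*339/4 - 1/39 = -339/208 - 1/39 = -1033/624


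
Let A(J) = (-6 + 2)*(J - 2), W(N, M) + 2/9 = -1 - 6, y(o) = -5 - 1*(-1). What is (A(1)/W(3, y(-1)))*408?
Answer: -14688/65 ≈ -225.97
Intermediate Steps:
y(o) = -4 (y(o) = -5 + 1 = -4)
W(N, M) = -65/9 (W(N, M) = -2/9 + (-1 - 6) = -2/9 - 7 = -65/9)
A(J) = 8 - 4*J (A(J) = -4*(-2 + J) = 8 - 4*J)
(A(1)/W(3, y(-1)))*408 = ((8 - 4*1)/(-65/9))*408 = ((8 - 4)*(-9/65))*408 = (4*(-9/65))*408 = -36/65*408 = -14688/65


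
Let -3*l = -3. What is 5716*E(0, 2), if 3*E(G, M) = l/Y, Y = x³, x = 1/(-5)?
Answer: -714500/3 ≈ -2.3817e+5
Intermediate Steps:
l = 1 (l = -⅓*(-3) = 1)
x = -⅕ ≈ -0.20000
Y = -1/125 (Y = (-⅕)³ = -1/125 ≈ -0.0080000)
E(G, M) = -125/3 (E(G, M) = (1/(-1/125))/3 = (1*(-125))/3 = (⅓)*(-125) = -125/3)
5716*E(0, 2) = 5716*(-125/3) = -714500/3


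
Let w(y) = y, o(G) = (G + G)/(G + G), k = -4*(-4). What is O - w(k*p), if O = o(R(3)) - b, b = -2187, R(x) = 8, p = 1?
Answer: 2172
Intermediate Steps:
k = 16
o(G) = 1 (o(G) = (2*G)/((2*G)) = (2*G)*(1/(2*G)) = 1)
O = 2188 (O = 1 - 1*(-2187) = 1 + 2187 = 2188)
O - w(k*p) = 2188 - 16 = 2172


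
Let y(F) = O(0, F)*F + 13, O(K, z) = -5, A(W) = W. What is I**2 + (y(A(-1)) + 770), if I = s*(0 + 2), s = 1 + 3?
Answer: 852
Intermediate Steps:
s = 4
I = 8 (I = 4*(0 + 2) = 4*2 = 8)
y(F) = 13 - 5*F (y(F) = -5*F + 13 = 13 - 5*F)
I**2 + (y(A(-1)) + 770) = 8**2 + ((13 - 5*(-1)) + 770) = 64 + ((13 + 5) + 770) = 64 + (18 + 770) = 64 + 788 = 852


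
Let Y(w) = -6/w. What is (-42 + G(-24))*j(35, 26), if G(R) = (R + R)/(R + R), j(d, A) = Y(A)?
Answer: 123/13 ≈ 9.4615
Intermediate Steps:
j(d, A) = -6/A
G(R) = 1 (G(R) = (2*R)/((2*R)) = (2*R)*(1/(2*R)) = 1)
(-42 + G(-24))*j(35, 26) = (-42 + 1)*(-6/26) = -(-246)/26 = -41*(-3/13) = 123/13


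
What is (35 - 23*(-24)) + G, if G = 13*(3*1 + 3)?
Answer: 665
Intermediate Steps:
G = 78 (G = 13*(3 + 3) = 13*6 = 78)
(35 - 23*(-24)) + G = (35 - 23*(-24)) + 78 = (35 + 552) + 78 = 587 + 78 = 665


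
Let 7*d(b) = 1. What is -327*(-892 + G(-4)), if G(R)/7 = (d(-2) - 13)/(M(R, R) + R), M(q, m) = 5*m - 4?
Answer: 4068861/14 ≈ 2.9063e+5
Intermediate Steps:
d(b) = ⅐ (d(b) = (⅐)*1 = ⅐)
M(q, m) = -4 + 5*m
G(R) = -90/(-4 + 6*R) (G(R) = 7*((⅐ - 13)/((-4 + 5*R) + R)) = 7*(-90/(7*(-4 + 6*R))) = -90/(-4 + 6*R))
-327*(-892 + G(-4)) = -327*(-892 - 45/(-2 + 3*(-4))) = -327*(-892 - 45/(-2 - 12)) = -327*(-892 - 45/(-14)) = -327*(-892 - 45*(-1/14)) = -327*(-892 + 45/14) = -327*(-12443/14) = 4068861/14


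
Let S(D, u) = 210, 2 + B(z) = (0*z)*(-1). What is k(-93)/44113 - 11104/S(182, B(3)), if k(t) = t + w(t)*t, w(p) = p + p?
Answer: -7842221/149415 ≈ -52.486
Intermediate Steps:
B(z) = -2 (B(z) = -2 + (0*z)*(-1) = -2 + 0*(-1) = -2 + 0 = -2)
w(p) = 2*p
k(t) = t + 2*t**2 (k(t) = t + (2*t)*t = t + 2*t**2)
k(-93)/44113 - 11104/S(182, B(3)) = -93*(1 + 2*(-93))/44113 - 11104/210 = -93*(1 - 186)*(1/44113) - 11104*1/210 = -93*(-185)*(1/44113) - 5552/105 = 17205*(1/44113) - 5552/105 = 555/1423 - 5552/105 = -7842221/149415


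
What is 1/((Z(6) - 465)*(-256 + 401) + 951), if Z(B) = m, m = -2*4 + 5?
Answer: -1/66909 ≈ -1.4946e-5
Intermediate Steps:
m = -3 (m = -8 + 5 = -3)
Z(B) = -3
1/((Z(6) - 465)*(-256 + 401) + 951) = 1/((-3 - 465)*(-256 + 401) + 951) = 1/(-468*145 + 951) = 1/(-67860 + 951) = 1/(-66909) = -1/66909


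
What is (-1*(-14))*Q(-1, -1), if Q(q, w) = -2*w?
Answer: 28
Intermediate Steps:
(-1*(-14))*Q(-1, -1) = (-1*(-14))*(-2*(-1)) = 14*2 = 28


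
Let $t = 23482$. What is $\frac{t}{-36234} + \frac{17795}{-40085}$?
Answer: $- \frac{158606000}{145243989} \approx -1.092$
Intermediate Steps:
$\frac{t}{-36234} + \frac{17795}{-40085} = \frac{23482}{-36234} + \frac{17795}{-40085} = 23482 \left(- \frac{1}{36234}\right) + 17795 \left(- \frac{1}{40085}\right) = - \frac{11741}{18117} - \frac{3559}{8017} = - \frac{158606000}{145243989}$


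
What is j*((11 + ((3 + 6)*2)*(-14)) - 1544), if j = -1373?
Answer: 2450805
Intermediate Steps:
j*((11 + ((3 + 6)*2)*(-14)) - 1544) = -1373*((11 + ((3 + 6)*2)*(-14)) - 1544) = -1373*((11 + (9*2)*(-14)) - 1544) = -1373*((11 + 18*(-14)) - 1544) = -1373*((11 - 252) - 1544) = -1373*(-241 - 1544) = -1373*(-1785) = 2450805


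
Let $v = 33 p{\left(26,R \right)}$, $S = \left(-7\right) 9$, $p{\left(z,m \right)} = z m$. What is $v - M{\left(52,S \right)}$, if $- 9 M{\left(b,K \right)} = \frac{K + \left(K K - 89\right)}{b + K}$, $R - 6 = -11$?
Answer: $- \frac{38957}{9} \approx -4328.6$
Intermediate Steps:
$R = -5$ ($R = 6 - 11 = -5$)
$p{\left(z,m \right)} = m z$
$S = -63$
$M{\left(b,K \right)} = - \frac{-89 + K + K^{2}}{9 \left(K + b\right)}$ ($M{\left(b,K \right)} = - \frac{\left(K + \left(K K - 89\right)\right) \frac{1}{b + K}}{9} = - \frac{\left(K + \left(K^{2} - 89\right)\right) \frac{1}{K + b}}{9} = - \frac{\left(K + \left(-89 + K^{2}\right)\right) \frac{1}{K + b}}{9} = - \frac{\left(-89 + K + K^{2}\right) \frac{1}{K + b}}{9} = - \frac{\frac{1}{K + b} \left(-89 + K + K^{2}\right)}{9} = - \frac{-89 + K + K^{2}}{9 \left(K + b\right)}$)
$v = -4290$ ($v = 33 \left(\left(-5\right) 26\right) = 33 \left(-130\right) = -4290$)
$v - M{\left(52,S \right)} = -4290 - \frac{89 - -63 - \left(-63\right)^{2}}{9 \left(-63 + 52\right)} = -4290 - \frac{89 + 63 - 3969}{9 \left(-11\right)} = -4290 - \frac{1}{9} \left(- \frac{1}{11}\right) \left(89 + 63 - 3969\right) = -4290 - \frac{1}{9} \left(- \frac{1}{11}\right) \left(-3817\right) = -4290 - \frac{347}{9} = - \frac{38957}{9}$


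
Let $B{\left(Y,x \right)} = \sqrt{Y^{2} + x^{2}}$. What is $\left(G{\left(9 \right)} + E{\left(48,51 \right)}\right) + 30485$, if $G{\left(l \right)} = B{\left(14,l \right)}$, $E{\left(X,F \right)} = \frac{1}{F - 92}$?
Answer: $\frac{1249884}{41} + \sqrt{277} \approx 30502.0$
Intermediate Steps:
$E{\left(X,F \right)} = \frac{1}{-92 + F}$ ($E{\left(X,F \right)} = \frac{1}{F - 92} = \frac{1}{-92 + F}$)
$G{\left(l \right)} = \sqrt{196 + l^{2}}$ ($G{\left(l \right)} = \sqrt{14^{2} + l^{2}} = \sqrt{196 + l^{2}}$)
$\left(G{\left(9 \right)} + E{\left(48,51 \right)}\right) + 30485 = \left(\sqrt{196 + 9^{2}} + \frac{1}{-92 + 51}\right) + 30485 = \left(\sqrt{196 + 81} + \frac{1}{-41}\right) + 30485 = \left(\sqrt{277} - \frac{1}{41}\right) + 30485 = \left(- \frac{1}{41} + \sqrt{277}\right) + 30485 = \frac{1249884}{41} + \sqrt{277}$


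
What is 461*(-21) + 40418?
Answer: 30737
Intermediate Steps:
461*(-21) + 40418 = -9681 + 40418 = 30737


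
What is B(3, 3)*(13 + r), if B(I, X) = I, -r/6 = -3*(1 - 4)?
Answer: -123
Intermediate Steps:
r = -54 (r = -(-18)*(1 - 4) = -(-18)*(-3) = -6*9 = -54)
B(3, 3)*(13 + r) = 3*(13 - 54) = 3*(-41) = -123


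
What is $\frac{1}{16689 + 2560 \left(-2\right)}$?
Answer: $\frac{1}{11569} \approx 8.6438 \cdot 10^{-5}$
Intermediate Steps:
$\frac{1}{16689 + 2560 \left(-2\right)} = \frac{1}{16689 - 5120} = \frac{1}{11569}$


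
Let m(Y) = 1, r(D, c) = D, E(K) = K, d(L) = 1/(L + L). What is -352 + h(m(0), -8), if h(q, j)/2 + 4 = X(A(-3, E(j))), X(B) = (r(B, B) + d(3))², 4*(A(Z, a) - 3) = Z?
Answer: -25079/72 ≈ -348.32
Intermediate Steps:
d(L) = 1/(2*L)
A(Z, a) = 3 + Z/4
X(B) = (⅙ + B)² (X(B) = (B + (½)/3)² = (B + (½)*(⅓))² = (B + ⅙)² = (⅙ + B)²)
h(q, j) = 265/72 (h(q, j) = -8 + 2*((1 + 6*(3 + (¼)*(-3)))²/36) = -8 + 2*((1 + 6*(3 - ¾))²/36) = -8 + 2*((1 + 6*(9/4))²/36) = -8 + 2*((1 + 27/2)²/36) = -8 + 2*((29/2)²/36) = -8 + 2*((1/36)*(841/4)) = -8 + 2*(841/144) = -8 + 841/72 = 265/72)
-352 + h(m(0), -8) = -352 + 265/72 = -25079/72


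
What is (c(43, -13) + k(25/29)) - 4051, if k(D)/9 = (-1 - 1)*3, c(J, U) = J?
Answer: -4062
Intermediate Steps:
k(D) = -54 (k(D) = 9*((-1 - 1)*3) = 9*(-2*3) = 9*(-6) = -54)
(c(43, -13) + k(25/29)) - 4051 = (43 - 54) - 4051 = -11 - 4051 = -4062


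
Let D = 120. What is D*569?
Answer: 68280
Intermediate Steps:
D*569 = 120*569 = 68280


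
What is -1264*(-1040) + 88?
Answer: 1314648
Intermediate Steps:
-1264*(-1040) + 88 = 1314560 + 88 = 1314648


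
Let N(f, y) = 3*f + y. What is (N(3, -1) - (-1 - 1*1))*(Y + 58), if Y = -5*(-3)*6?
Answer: 1480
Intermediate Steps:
Y = 90 (Y = 15*6 = 90)
N(f, y) = y + 3*f
(N(3, -1) - (-1 - 1*1))*(Y + 58) = ((-1 + 3*3) - (-1 - 1*1))*(90 + 58) = ((-1 + 9) - (-1 - 1))*148 = (8 - 1*(-2))*148 = (8 + 2)*148 = 10*148 = 1480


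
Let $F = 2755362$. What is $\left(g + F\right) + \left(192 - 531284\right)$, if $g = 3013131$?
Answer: $5237401$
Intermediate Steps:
$\left(g + F\right) + \left(192 - 531284\right) = \left(3013131 + 2755362\right) + \left(192 - 531284\right) = 5768493 + \left(192 - 531284\right) = 5768493 - 531092 = 5237401$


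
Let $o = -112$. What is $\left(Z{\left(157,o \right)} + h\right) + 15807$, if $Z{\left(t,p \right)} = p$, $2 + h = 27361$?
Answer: $43054$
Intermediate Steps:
$h = 27359$ ($h = -2 + 27361 = 27359$)
$\left(Z{\left(157,o \right)} + h\right) + 15807 = \left(-112 + 27359\right) + 15807 = 27247 + 15807 = 43054$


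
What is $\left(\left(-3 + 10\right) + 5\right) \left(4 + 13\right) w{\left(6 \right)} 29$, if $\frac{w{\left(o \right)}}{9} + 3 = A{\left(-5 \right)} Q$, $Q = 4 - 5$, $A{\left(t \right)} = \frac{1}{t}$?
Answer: $- \frac{745416}{5} \approx -1.4908 \cdot 10^{5}$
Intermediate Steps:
$Q = -1$ ($Q = 4 - 5 = -1$)
$w{\left(o \right)} = - \frac{126}{5}$ ($w{\left(o \right)} = -27 + 9 \frac{1}{-5} \left(-1\right) = -27 + 9 \left(\left(- \frac{1}{5}\right) \left(-1\right)\right) = -27 + 9 \cdot \frac{1}{5} = -27 + \frac{9}{5} = - \frac{126}{5}$)
$\left(\left(-3 + 10\right) + 5\right) \left(4 + 13\right) w{\left(6 \right)} 29 = \left(\left(-3 + 10\right) + 5\right) \left(4 + 13\right) \left(- \frac{126}{5}\right) 29 = \left(7 + 5\right) 17 \left(- \frac{126}{5}\right) 29 = 12 \cdot 17 \left(- \frac{126}{5}\right) 29 = 204 \left(- \frac{126}{5}\right) 29 = \left(- \frac{25704}{5}\right) 29 = - \frac{745416}{5}$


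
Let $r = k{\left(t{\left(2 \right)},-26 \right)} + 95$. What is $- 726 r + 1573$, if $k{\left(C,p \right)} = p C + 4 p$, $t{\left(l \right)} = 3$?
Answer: $64735$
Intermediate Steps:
$k{\left(C,p \right)} = 4 p + C p$ ($k{\left(C,p \right)} = C p + 4 p = 4 p + C p$)
$r = -87$ ($r = - 26 \left(4 + 3\right) + 95 = \left(-26\right) 7 + 95 = -182 + 95 = -87$)
$- 726 r + 1573 = \left(-726\right) \left(-87\right) + 1573 = 63162 + 1573 = 64735$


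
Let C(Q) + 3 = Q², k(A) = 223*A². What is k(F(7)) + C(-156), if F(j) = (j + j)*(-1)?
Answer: 68041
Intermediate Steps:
F(j) = -2*j (F(j) = (2*j)*(-1) = -2*j)
C(Q) = -3 + Q²
k(F(7)) + C(-156) = 223*(-2*7)² + (-3 + (-156)²) = 223*(-14)² + (-3 + 24336) = 223*196 + 24333 = 43708 + 24333 = 68041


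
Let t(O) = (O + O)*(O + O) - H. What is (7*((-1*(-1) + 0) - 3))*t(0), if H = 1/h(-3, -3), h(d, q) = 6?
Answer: 7/3 ≈ 2.3333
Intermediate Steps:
H = 1/6 ≈ 0.16667
t(O) = -1/6 + 4*O**2 (t(O) = (O + O)*(O + O) - 1*1/6 = (2*O)*(2*O) - 1/6 = 4*O**2 - 1/6 = -1/6 + 4*O**2)
(7*((-1*(-1) + 0) - 3))*t(0) = (7*((-1*(-1) + 0) - 3))*(-1/6 + 4*0**2) = (7*((1 + 0) - 3))*(-1/6 + 4*0) = (7*(1 - 3))*(-1/6 + 0) = (7*(-2))*(-1/6) = -14*(-1/6) = 7/3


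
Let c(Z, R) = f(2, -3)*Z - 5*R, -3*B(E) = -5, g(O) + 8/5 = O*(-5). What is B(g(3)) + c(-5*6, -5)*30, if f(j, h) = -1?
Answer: 4955/3 ≈ 1651.7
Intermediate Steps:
g(O) = -8/5 - 5*O (g(O) = -8/5 + O*(-5) = -8/5 - 5*O)
B(E) = 5/3 (B(E) = -⅓*(-5) = 5/3)
c(Z, R) = -Z - 5*R
B(g(3)) + c(-5*6, -5)*30 = 5/3 + (-(-5)*6 - 5*(-5))*30 = 5/3 + (-1*(-30) + 25)*30 = 5/3 + (30 + 25)*30 = 5/3 + 55*30 = 5/3 + 1650 = 4955/3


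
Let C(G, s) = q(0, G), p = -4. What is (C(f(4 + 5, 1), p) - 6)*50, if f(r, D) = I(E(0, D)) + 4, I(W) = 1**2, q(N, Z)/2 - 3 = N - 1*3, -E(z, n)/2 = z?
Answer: -300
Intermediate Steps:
E(z, n) = -2*z
q(N, Z) = 2*N (q(N, Z) = 6 + 2*(N - 1*3) = 6 + 2*(N - 3) = 6 + 2*(-3 + N) = 6 + (-6 + 2*N) = 2*N)
I(W) = 1
f(r, D) = 5 (f(r, D) = 1 + 4 = 5)
C(G, s) = 0 (C(G, s) = 2*0 = 0)
(C(f(4 + 5, 1), p) - 6)*50 = (0 - 6)*50 = -6*50 = -300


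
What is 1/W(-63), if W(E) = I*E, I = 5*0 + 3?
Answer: -1/189 ≈ -0.0052910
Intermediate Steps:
I = 3 (I = 0 + 3 = 3)
W(E) = 3*E
1/W(-63) = 1/(3*(-63)) = 1/(-189) = -1/189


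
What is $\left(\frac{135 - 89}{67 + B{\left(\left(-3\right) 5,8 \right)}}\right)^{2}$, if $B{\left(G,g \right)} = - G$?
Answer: $\frac{529}{1681} \approx 0.31469$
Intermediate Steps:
$\left(\frac{135 - 89}{67 + B{\left(\left(-3\right) 5,8 \right)}}\right)^{2} = \left(\frac{135 - 89}{67 - \left(-3\right) 5}\right)^{2} = \left(\frac{46}{67 - -15}\right)^{2} = \left(\frac{46}{67 + 15}\right)^{2} = \left(\frac{46}{82}\right)^{2} = \left(46 \cdot \frac{1}{82}\right)^{2} = \left(\frac{23}{41}\right)^{2} = \frac{529}{1681}$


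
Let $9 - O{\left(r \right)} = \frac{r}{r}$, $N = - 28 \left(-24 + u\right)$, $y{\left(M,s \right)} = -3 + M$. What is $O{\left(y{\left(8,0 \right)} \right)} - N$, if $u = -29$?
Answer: $-1476$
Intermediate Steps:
$N = 1484$ ($N = - 28 \left(-24 - 29\right) = \left(-28\right) \left(-53\right) = 1484$)
$O{\left(r \right)} = 8$ ($O{\left(r \right)} = 9 - \frac{r}{r} = 9 - 1 = 8$)
$O{\left(y{\left(8,0 \right)} \right)} - N = 8 - 1484 = -1476$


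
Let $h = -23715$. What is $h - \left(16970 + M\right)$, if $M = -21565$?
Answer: $-19120$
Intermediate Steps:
$h - \left(16970 + M\right) = -23715 - -4595 = -23715 + \left(-16970 + 21565\right) = -23715 + 4595 = -19120$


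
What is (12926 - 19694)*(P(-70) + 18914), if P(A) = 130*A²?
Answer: -4439225952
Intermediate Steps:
(12926 - 19694)*(P(-70) + 18914) = (12926 - 19694)*(130*(-70)² + 18914) = -6768*(130*4900 + 18914) = -6768*(637000 + 18914) = -6768*655914 = -4439225952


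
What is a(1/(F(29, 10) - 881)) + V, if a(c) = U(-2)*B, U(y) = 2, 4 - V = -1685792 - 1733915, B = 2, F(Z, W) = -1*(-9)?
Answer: 3419715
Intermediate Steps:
F(Z, W) = 9
V = 3419711 (V = 4 - (-1685792 - 1733915) = 4 - 1*(-3419707) = 4 + 3419707 = 3419711)
a(c) = 4 (a(c) = 2*2 = 4)
a(1/(F(29, 10) - 881)) + V = 4 + 3419711 = 3419715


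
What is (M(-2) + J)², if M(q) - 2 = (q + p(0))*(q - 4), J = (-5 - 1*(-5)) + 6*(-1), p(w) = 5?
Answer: 484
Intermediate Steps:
J = -6 (J = (-5 + 5) - 6 = 0 - 6 = -6)
M(q) = 2 + (-4 + q)*(5 + q) (M(q) = 2 + (q + 5)*(q - 4) = 2 + (5 + q)*(-4 + q) = 2 + (-4 + q)*(5 + q))
(M(-2) + J)² = ((-18 - 2 + (-2)²) - 6)² = ((-18 - 2 + 4) - 6)² = (-16 - 6)² = (-22)² = 484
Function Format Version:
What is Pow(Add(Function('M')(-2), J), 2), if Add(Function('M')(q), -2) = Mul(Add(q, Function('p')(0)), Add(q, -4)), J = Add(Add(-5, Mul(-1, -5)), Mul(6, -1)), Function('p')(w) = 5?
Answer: 484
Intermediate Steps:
J = -6 (J = Add(Add(-5, 5), -6) = Add(0, -6) = -6)
Function('M')(q) = Add(2, Mul(Add(-4, q), Add(5, q))) (Function('M')(q) = Add(2, Mul(Add(q, 5), Add(q, -4))) = Add(2, Mul(Add(5, q), Add(-4, q))) = Add(2, Mul(Add(-4, q), Add(5, q))))
Pow(Add(Function('M')(-2), J), 2) = Pow(Add(Add(-18, -2, Pow(-2, 2)), -6), 2) = Pow(Add(Add(-18, -2, 4), -6), 2) = Pow(Add(-16, -6), 2) = Pow(-22, 2) = 484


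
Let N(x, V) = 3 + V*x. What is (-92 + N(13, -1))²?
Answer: 10404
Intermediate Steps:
(-92 + N(13, -1))² = (-92 + (3 - 1*13))² = (-92 + (3 - 13))² = (-92 - 10)² = (-102)² = 10404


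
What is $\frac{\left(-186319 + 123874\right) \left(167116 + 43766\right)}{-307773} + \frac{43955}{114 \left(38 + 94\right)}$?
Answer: $\frac{7339759806805}{171532152} \approx 42789.0$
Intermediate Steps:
$\frac{\left(-186319 + 123874\right) \left(167116 + 43766\right)}{-307773} + \frac{43955}{114 \left(38 + 94\right)} = \left(-62445\right) 210882 \left(- \frac{1}{307773}\right) + \frac{43955}{114 \cdot 132} = \left(-13168526490\right) \left(- \frac{1}{307773}\right) + \frac{43955}{15048} = \frac{1463169610}{34197} + 43955 \cdot \frac{1}{15048} = \frac{1463169610}{34197} + \frac{43955}{15048} = \frac{7339759806805}{171532152}$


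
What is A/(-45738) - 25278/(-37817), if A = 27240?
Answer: 21005014/288278991 ≈ 0.072863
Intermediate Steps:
A/(-45738) - 25278/(-37817) = 27240/(-45738) - 25278/(-37817) = 27240*(-1/45738) - 25278*(-1/37817) = -4540/7623 + 25278/37817 = 21005014/288278991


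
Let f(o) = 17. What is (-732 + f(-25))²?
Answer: 511225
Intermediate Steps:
(-732 + f(-25))² = (-732 + 17)² = (-715)² = 511225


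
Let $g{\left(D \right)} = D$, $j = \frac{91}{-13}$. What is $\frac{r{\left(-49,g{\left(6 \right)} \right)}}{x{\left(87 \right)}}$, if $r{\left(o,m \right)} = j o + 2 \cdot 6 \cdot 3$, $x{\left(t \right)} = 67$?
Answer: $\frac{379}{67} \approx 5.6567$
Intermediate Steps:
$j = -7$ ($j = 91 \left(- \frac{1}{13}\right) = -7$)
$r{\left(o,m \right)} = 36 - 7 o$ ($r{\left(o,m \right)} = - 7 o + 2 \cdot 6 \cdot 3 = - 7 o + 12 \cdot 3 = - 7 o + 36 = 36 - 7 o$)
$\frac{r{\left(-49,g{\left(6 \right)} \right)}}{x{\left(87 \right)}} = \frac{36 - -343}{67} = \left(36 + 343\right) \frac{1}{67} = 379 \cdot \frac{1}{67} = \frac{379}{67}$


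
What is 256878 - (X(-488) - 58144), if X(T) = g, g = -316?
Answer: 315338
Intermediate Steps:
X(T) = -316
256878 - (X(-488) - 58144) = 256878 - (-316 - 58144) = 256878 - 1*(-58460) = 256878 + 58460 = 315338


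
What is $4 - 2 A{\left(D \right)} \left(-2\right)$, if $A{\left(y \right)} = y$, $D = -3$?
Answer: $-48$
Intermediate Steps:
$4 - 2 A{\left(D \right)} \left(-2\right) = 4 \left(-2\right) \left(-3\right) \left(-2\right) = 4 \cdot 6 \left(-2\right) = 4 \left(-12\right) = -48$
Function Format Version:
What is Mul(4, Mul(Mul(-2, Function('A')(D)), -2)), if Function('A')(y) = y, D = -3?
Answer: -48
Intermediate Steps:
Mul(4, Mul(Mul(-2, Function('A')(D)), -2)) = Mul(4, Mul(Mul(-2, -3), -2)) = Mul(4, Mul(6, -2)) = Mul(4, -12) = -48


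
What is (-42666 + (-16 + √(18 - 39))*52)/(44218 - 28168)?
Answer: -21749/8025 + 26*I*√21/8025 ≈ -2.7102 + 0.014847*I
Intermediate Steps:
(-42666 + (-16 + √(18 - 39))*52)/(44218 - 28168) = (-42666 + (-16 + √(-21))*52)/16050 = (-42666 + (-16 + I*√21)*52)*(1/16050) = (-42666 + (-832 + 52*I*√21))*(1/16050) = (-43498 + 52*I*√21)*(1/16050) = -21749/8025 + 26*I*√21/8025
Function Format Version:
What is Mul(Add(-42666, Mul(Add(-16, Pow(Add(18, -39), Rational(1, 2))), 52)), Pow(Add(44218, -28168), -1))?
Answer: Add(Rational(-21749, 8025), Mul(Rational(26, 8025), I, Pow(21, Rational(1, 2)))) ≈ Add(-2.7102, Mul(0.014847, I))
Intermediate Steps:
Mul(Add(-42666, Mul(Add(-16, Pow(Add(18, -39), Rational(1, 2))), 52)), Pow(Add(44218, -28168), -1)) = Mul(Add(-42666, Mul(Add(-16, Pow(-21, Rational(1, 2))), 52)), Pow(16050, -1)) = Mul(Add(-42666, Mul(Add(-16, Mul(I, Pow(21, Rational(1, 2)))), 52)), Rational(1, 16050)) = Mul(Add(-42666, Add(-832, Mul(52, I, Pow(21, Rational(1, 2))))), Rational(1, 16050)) = Mul(Add(-43498, Mul(52, I, Pow(21, Rational(1, 2)))), Rational(1, 16050)) = Add(Rational(-21749, 8025), Mul(Rational(26, 8025), I, Pow(21, Rational(1, 2))))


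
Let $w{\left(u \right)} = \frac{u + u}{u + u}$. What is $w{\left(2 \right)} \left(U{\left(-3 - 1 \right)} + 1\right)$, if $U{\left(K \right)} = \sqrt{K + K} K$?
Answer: $1 - 8 i \sqrt{2} \approx 1.0 - 11.314 i$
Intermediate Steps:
$w{\left(u \right)} = 1$ ($w{\left(u \right)} = \frac{2 u}{2 u} = 2 u \frac{1}{2 u} = 1$)
$U{\left(K \right)} = \sqrt{2} K^{\frac{3}{2}}$ ($U{\left(K \right)} = \sqrt{2 K} K = \sqrt{2} \sqrt{K} K = \sqrt{2} K^{\frac{3}{2}}$)
$w{\left(2 \right)} \left(U{\left(-3 - 1 \right)} + 1\right) = 1 \left(\sqrt{2} \left(-3 - 1\right)^{\frac{3}{2}} + 1\right) = 1 \left(\sqrt{2} \left(-4\right)^{\frac{3}{2}} + 1\right) = 1 \left(\sqrt{2} \left(- 8 i\right) + 1\right) = 1 \left(- 8 i \sqrt{2} + 1\right) = 1 \left(1 - 8 i \sqrt{2}\right) = 1 - 8 i \sqrt{2}$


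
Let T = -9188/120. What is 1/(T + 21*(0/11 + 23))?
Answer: 30/12193 ≈ 0.0024604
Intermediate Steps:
T = -2297/30 (T = -9188*1/120 = -2297/30 ≈ -76.567)
1/(T + 21*(0/11 + 23)) = 1/(-2297/30 + 21*(0/11 + 23)) = 1/(-2297/30 + 21*(0*(1/11) + 23)) = 1/(-2297/30 + 21*(0 + 23)) = 1/(-2297/30 + 21*23) = 1/(-2297/30 + 483) = 1/(12193/30) = 30/12193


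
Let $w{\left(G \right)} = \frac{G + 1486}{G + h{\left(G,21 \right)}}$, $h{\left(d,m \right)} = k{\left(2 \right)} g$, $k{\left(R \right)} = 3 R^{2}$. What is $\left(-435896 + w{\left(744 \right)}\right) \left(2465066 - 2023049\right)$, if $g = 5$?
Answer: $- \frac{25818076976103}{134} \approx -1.9267 \cdot 10^{11}$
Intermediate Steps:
$h{\left(d,m \right)} = 60$ ($h{\left(d,m \right)} = 3 \cdot 2^{2} \cdot 5 = 3 \cdot 4 \cdot 5 = 12 \cdot 5 = 60$)
$w{\left(G \right)} = \frac{1486 + G}{60 + G}$ ($w{\left(G \right)} = \frac{G + 1486}{G + 60} = \frac{1486 + G}{60 + G}$)
$\left(-435896 + w{\left(744 \right)}\right) \left(2465066 - 2023049\right) = \left(-435896 + \frac{1486 + 744}{60 + 744}\right) \left(2465066 - 2023049\right) = \left(-435896 + \frac{1}{804} \cdot 2230\right) 442017 = \left(-435896 + \frac{1115}{402}\right) 442017 = \left(- \frac{175229077}{402}\right) 442017 = - \frac{25818076976103}{134}$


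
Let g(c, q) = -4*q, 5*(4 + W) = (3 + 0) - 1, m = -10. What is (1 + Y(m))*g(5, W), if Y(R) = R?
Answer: -648/5 ≈ -129.60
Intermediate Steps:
W = -18/5 (W = -4 + ((3 + 0) - 1)/5 = -4 + (3 - 1)/5 = -4 + (1/5)*2 = -4 + 2/5 = -18/5 ≈ -3.6000)
(1 + Y(m))*g(5, W) = (1 - 10)*(-4*(-18/5)) = -9*72/5 = -648/5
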